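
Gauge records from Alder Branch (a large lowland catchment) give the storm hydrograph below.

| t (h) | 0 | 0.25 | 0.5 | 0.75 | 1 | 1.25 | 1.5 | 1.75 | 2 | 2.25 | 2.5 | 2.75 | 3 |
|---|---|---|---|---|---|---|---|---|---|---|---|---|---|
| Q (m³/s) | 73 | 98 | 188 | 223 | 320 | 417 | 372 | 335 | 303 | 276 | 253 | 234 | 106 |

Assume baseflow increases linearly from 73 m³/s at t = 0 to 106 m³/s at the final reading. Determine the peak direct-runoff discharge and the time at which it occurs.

Subtracting baseflow gives direct-runoff ordinates: 0.00, 22.25, 109.50, 141.75, 236.00, 330.25, 282.50, 242.75, 208.00, 178.25, 152.50, 130.75, 0.00 m³/s.
The maximum is 330.25 m³/s, occurring at the reading for t = 1.25 h.

Q_p = 330.25 m³/s at t = 1.25 h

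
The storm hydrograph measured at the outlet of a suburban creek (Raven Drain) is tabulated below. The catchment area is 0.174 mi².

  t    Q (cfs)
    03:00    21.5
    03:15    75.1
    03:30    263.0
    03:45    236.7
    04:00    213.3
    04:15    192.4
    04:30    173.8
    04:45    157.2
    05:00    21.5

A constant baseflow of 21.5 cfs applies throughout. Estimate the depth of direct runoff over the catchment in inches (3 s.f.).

d ≈ 2.58 in

Direct runoff: 0.0, 53.6, 241.5, 215.2, 191.8, 170.9, 152.3, 135.7, 0.0 cfs; ΣQ_DR = 1161 cfs.
V = ΣQ_DR · Δt = 1161 × 900 s = 1.045 × 10^6 ft³.
Over A = 0.174 mi², depth = V / A = 2.58 in.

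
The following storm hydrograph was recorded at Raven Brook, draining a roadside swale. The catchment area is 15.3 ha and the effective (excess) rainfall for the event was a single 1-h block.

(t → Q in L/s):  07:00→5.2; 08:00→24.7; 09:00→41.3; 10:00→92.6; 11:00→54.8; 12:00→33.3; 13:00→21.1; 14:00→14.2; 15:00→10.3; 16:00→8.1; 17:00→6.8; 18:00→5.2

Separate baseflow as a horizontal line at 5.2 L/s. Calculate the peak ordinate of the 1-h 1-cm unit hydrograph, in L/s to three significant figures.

Direct runoff: 0.0, 19.5, 36.1, 87.4, 49.6, 28.1, 15.9, 9.0, 5.1, 2.9, 1.6, 0.0 L/s; ΣQ_DR = 255.2 L/s, peak = 87.4 L/s.
Runoff depth d = ΣQ_DR·Δt / A = 255.2 × 3600 / (15.3 ha) = 6.005 mm.
The 1-cm UH is the DRH scaled by (10 mm)/d, so U_p = 87.4 × 10/6.005 = 146 L/s.

U_p ≈ 146 L/s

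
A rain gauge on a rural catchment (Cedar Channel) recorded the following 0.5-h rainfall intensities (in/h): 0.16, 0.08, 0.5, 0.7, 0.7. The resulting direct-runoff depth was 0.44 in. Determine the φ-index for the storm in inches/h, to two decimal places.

Only the 3 blocks with intensity above φ contribute runoff: 0.5, 0.7, 0.7 in/h.
Σ(I−φ)·Δt = d  ⇒  (0.5+0.7+0.7 − 3φ)·0.5 = 0.44
φ = (1.900 − 0.44/0.5) / 3 = 0.34 in/h.

φ ≈ 0.34 in/h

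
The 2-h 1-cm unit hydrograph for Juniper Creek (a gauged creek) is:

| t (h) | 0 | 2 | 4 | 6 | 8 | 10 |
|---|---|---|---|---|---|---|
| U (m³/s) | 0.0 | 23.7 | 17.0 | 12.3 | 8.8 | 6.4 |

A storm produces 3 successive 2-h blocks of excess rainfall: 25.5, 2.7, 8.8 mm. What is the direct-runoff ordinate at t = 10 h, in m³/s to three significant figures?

Q ≈ 29.5 m³/s

By discrete convolution, Q_j = Σ (P_i / 10 mm) · U_{j−i}.
At t = 10 h (j=5): Q = (25.5/10)·6.4 + (2.7/10)·8.8 + (8.8/10)·12.3 = 29.5 m³/s.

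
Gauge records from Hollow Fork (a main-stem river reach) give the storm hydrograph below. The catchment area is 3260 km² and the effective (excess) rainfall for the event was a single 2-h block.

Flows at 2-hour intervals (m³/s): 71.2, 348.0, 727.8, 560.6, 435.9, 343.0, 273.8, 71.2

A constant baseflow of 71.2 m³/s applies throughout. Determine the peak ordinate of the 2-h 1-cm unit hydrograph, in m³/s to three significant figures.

U_p ≈ 1310 m³/s

Direct runoff: 0.0, 276.8, 656.6, 489.4, 364.7, 271.8, 202.6, 0.0 m³/s; ΣQ_DR = 2262 m³/s, peak = 656.6 m³/s.
Runoff depth d = ΣQ_DR·Δt / A = 2262 × 7200 / (3260 km²) = 4.996 mm.
The 1-cm UH is the DRH scaled by (10 mm)/d, so U_p = 656.6 × 10/4.996 = 1310 m³/s.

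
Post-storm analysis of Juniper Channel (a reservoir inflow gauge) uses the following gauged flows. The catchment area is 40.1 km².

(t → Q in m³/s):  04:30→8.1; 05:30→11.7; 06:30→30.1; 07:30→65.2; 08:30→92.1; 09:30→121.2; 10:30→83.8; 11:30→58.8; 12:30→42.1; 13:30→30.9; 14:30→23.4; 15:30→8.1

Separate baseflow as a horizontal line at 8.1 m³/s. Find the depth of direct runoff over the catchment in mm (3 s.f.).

d ≈ 42.9 mm

Direct runoff: 0.0, 3.6, 22.0, 57.1, 84.0, 113.1, 75.7, 50.7, 34.0, 22.8, 15.3, 0.0 m³/s; ΣQ_DR = 478.3 m³/s.
V = ΣQ_DR · Δt = 478.3 × 3600 s = 1.722 × 10^6 m³.
Over A = 40.1 km², depth = V / A = 42.9 mm.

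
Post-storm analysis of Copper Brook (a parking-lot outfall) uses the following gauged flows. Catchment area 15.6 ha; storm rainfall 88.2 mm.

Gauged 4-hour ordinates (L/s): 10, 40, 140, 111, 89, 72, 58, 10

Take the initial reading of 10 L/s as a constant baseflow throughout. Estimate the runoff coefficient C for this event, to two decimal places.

C ≈ 0.47

ΣQ_DR = 450.0 L/s; V = ΣQ_DR·Δt = 6.480 × 10^6 L.
Runoff depth d = V / A = 41.54 mm.
C = d / P = 41.54 / 88.2 = 0.47.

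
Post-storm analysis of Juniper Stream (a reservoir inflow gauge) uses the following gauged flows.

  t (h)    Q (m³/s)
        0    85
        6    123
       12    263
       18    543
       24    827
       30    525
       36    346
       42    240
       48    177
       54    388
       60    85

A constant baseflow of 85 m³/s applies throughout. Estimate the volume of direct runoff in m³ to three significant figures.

Direct-runoff ordinates (Q − Q_b): 0.0, 38.0, 178.0, 458.0, 742.0, 440.0, 261.0, 155.0, 92.0, 303.0, 0.0 m³/s.
ΣQ_DR = 2667 m³/s.
With Δt = 6 h = 21600 s, V = ΣQ_DR · Δt = 2667 × 21600 = 5.76 × 10^7 m³.

V ≈ 5.76 × 10^7 m³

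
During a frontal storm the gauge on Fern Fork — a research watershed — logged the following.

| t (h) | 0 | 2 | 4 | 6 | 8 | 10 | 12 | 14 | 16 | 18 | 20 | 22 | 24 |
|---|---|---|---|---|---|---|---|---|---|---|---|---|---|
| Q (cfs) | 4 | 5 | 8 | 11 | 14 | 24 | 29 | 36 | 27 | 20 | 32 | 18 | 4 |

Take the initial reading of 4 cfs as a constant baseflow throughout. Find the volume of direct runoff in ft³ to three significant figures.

V ≈ 1.30 × 10^6 ft³

Direct-runoff ordinates (Q − Q_b): 0.0, 1.0, 4.0, 7.0, 10.0, 20.0, 25.0, 32.0, 23.0, 16.0, 28.0, 14.0, 0.0 cfs.
ΣQ_DR = 180.0 cfs.
With Δt = 2 h = 7200 s, V = ΣQ_DR · Δt = 180.0 × 7200 = 1.30 × 10^6 ft³.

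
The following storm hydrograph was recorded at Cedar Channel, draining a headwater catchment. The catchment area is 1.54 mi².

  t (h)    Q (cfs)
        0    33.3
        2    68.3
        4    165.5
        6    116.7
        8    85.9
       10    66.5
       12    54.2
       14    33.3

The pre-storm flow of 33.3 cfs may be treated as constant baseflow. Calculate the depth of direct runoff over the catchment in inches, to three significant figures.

d ≈ 0.719 in

Direct runoff: 0.0, 35.0, 132.2, 83.4, 52.6, 33.2, 20.9, 0.0 cfs; ΣQ_DR = 357.3 cfs.
V = ΣQ_DR · Δt = 357.3 × 7200 s = 2.573 × 10^6 ft³.
Over A = 1.54 mi², depth = V / A = 0.719 in.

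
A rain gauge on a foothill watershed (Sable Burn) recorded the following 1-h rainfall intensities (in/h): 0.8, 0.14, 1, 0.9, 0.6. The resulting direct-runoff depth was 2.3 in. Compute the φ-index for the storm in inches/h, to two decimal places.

φ ≈ 0.25 in/h

Only the 4 blocks with intensity above φ contribute runoff: 0.8, 1, 0.9, 0.6 in/h.
Σ(I−φ)·Δt = d  ⇒  (0.8+1+0.9+0.6 − 4φ)·1 = 2.3
φ = (3.300 − 2.3/1) / 4 = 0.25 in/h.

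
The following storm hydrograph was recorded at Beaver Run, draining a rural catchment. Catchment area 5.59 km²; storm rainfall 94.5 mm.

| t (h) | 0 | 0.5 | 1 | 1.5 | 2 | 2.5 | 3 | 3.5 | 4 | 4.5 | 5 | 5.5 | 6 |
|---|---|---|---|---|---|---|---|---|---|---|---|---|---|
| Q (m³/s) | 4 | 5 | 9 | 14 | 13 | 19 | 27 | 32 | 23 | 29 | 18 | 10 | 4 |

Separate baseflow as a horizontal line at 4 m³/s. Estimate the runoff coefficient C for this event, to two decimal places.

C ≈ 0.53

ΣQ_DR = 155.0 m³/s; V = ΣQ_DR·Δt = 2.790 × 10^5 m³.
Runoff depth d = V / A = 49.91 mm.
C = d / P = 49.91 / 94.5 = 0.53.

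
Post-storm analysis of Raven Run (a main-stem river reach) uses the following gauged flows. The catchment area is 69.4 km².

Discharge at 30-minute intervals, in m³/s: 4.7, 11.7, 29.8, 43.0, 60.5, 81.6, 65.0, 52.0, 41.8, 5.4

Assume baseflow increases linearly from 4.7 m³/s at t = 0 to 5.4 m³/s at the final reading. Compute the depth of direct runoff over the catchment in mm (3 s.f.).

Direct runoff: 0.00, 6.92, 24.94, 38.07, 55.49, 76.51, 59.83, 46.76, 36.48, 0.00 m³/s; ΣQ_DR = 345.0 m³/s.
V = ΣQ_DR · Δt = 345.0 × 1800 s = 6.210 × 10^5 m³.
Over A = 69.4 km², depth = V / A = 8.95 mm.

d ≈ 8.95 mm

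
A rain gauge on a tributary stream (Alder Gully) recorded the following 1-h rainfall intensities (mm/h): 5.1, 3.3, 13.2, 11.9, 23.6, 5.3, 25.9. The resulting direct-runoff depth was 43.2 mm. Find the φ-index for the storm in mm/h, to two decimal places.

Only the 4 blocks with intensity above φ contribute runoff: 13.2, 11.9, 23.6, 25.9 mm/h.
Σ(I−φ)·Δt = d  ⇒  (13.2+11.9+23.6+25.9 − 4φ)·1 = 43.2
φ = (74.60 − 43.2/1) / 4 = 7.85 mm/h.

φ ≈ 7.85 mm/h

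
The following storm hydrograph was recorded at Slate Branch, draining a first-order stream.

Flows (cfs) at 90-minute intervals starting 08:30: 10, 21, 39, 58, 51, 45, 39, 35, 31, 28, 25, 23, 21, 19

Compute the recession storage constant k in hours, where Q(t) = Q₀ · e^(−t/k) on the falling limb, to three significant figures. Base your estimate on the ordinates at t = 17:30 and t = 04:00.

On the falling limb, Q drops from 39 to 19 cfs between t = 17:30 and t = 04:00 (Δt = 10.5 h).
k = −Δt / ln(Q₂/Q₁) = −10.5 / ln(19/39) = 14.6 h.

k ≈ 14.6 h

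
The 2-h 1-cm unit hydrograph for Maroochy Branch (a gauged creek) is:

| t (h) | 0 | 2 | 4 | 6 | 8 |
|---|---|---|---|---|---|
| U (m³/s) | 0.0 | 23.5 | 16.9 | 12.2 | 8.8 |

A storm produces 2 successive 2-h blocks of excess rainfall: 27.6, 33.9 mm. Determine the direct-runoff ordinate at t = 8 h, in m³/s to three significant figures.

Q ≈ 65.6 m³/s

By discrete convolution, Q_j = Σ (P_i / 10 mm) · U_{j−i}.
At t = 8 h (j=4): Q = (27.6/10)·8.8 + (33.9/10)·12.2 = 65.6 m³/s.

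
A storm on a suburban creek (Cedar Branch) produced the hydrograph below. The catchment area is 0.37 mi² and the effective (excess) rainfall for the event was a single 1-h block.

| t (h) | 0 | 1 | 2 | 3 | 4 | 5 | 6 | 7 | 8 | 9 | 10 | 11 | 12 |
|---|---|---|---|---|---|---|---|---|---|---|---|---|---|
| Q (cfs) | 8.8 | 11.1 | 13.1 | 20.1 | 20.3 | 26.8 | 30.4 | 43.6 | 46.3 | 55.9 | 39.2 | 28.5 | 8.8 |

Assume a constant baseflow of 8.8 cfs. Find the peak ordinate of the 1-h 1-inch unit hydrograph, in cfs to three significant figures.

U_p ≈ 47.2 cfs

Direct runoff: 0.0, 2.3, 4.3, 11.3, 11.5, 18.0, 21.6, 34.8, 37.5, 47.1, 30.4, 19.7, 0.0 cfs; ΣQ_DR = 238.5 cfs, peak = 47.1 cfs.
Runoff depth d = ΣQ_DR·Δt / A = 238.5 × 3600 / (0.37 mi²) = 0.9989 in.
The 1-inch UH is the DRH scaled by (1 in)/d, so U_p = 47.1 × 1/0.9989 = 47.2 cfs.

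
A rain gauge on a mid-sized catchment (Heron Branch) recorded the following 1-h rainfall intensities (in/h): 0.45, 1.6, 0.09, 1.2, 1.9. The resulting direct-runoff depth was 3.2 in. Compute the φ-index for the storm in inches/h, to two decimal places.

φ ≈ 0.50 in/h

Only the 3 blocks with intensity above φ contribute runoff: 1.6, 1.2, 1.9 in/h.
Σ(I−φ)·Δt = d  ⇒  (1.6+1.2+1.9 − 3φ)·1 = 3.2
φ = (4.700 − 3.2/1) / 3 = 0.50 in/h.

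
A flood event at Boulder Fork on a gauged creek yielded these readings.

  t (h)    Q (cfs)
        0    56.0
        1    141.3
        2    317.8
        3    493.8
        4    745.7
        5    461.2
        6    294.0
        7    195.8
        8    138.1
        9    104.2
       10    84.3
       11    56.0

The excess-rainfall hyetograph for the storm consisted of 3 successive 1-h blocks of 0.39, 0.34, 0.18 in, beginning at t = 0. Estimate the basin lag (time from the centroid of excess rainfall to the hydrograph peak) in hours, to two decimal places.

t_L ≈ 2.73 h

Centroid of excess rainfall: t_c = Σ P_i·t̄_i / ΣP_i = 1.2692 h (block centres at 0.5, 1.5, 2.5 h).
Hydrograph peak occurs at t = 4 h, so basin lag t_L = 4 − 1.2692 = 2.73 h.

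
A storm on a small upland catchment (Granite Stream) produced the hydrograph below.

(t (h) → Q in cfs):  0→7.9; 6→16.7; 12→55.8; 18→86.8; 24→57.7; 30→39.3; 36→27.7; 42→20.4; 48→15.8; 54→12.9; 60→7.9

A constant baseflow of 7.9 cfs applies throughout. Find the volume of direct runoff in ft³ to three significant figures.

V ≈ 5.66 × 10^6 ft³

Direct-runoff ordinates (Q − Q_b): 0.0, 8.8, 47.9, 78.9, 49.8, 31.4, 19.8, 12.5, 7.9, 5.0, 0.0 cfs.
ΣQ_DR = 262.0 cfs.
With Δt = 6 h = 21600 s, V = ΣQ_DR · Δt = 262.0 × 21600 = 5.66 × 10^6 ft³.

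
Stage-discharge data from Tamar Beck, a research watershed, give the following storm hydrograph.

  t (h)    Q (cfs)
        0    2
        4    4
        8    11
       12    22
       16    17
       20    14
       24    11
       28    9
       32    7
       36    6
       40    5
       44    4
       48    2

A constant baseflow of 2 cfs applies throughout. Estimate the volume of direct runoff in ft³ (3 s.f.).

V ≈ 1.27 × 10^6 ft³

Direct-runoff ordinates (Q − Q_b): 0.0, 2.0, 9.0, 20.0, 15.0, 12.0, 9.0, 7.0, 5.0, 4.0, 3.0, 2.0, 0.0 cfs.
ΣQ_DR = 88.00 cfs.
With Δt = 4 h = 14400 s, V = ΣQ_DR · Δt = 88.00 × 14400 = 1.27 × 10^6 ft³.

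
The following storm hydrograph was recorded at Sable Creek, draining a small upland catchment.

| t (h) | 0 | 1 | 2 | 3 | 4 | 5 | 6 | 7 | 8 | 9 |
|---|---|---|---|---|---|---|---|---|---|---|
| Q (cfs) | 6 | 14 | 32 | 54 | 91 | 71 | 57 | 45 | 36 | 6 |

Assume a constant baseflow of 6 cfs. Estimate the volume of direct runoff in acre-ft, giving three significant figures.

Direct-runoff ordinates (Q − Q_b): 0.0, 8.0, 26.0, 48.0, 85.0, 65.0, 51.0, 39.0, 30.0, 0.0 cfs.
ΣQ_DR = 352.0 cfs.
With Δt = 1 h = 3600 s, V = ΣQ_DR · Δt = 352.0 × 3600 = 1.27 × 10^6 ft³ = 29.1 acre-ft.

V ≈ 29.1 acre-ft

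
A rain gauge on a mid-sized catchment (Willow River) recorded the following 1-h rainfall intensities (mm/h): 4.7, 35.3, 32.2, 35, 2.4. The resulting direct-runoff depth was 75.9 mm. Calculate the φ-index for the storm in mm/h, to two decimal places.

φ ≈ 8.87 mm/h

Only the 3 blocks with intensity above φ contribute runoff: 35.3, 32.2, 35 mm/h.
Σ(I−φ)·Δt = d  ⇒  (35.3+32.2+35 − 3φ)·1 = 75.9
φ = (102.5 − 75.9/1) / 3 = 8.87 mm/h.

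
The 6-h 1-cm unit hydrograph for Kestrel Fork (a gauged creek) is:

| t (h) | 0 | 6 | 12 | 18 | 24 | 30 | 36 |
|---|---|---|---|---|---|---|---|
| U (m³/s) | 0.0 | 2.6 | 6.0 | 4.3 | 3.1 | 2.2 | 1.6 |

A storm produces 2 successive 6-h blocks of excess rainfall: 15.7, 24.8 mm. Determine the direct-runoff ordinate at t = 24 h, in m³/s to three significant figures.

Q ≈ 15.5 m³/s

By discrete convolution, Q_j = Σ (P_i / 10 mm) · U_{j−i}.
At t = 24 h (j=4): Q = (15.7/10)·3.1 + (24.8/10)·4.3 = 15.5 m³/s.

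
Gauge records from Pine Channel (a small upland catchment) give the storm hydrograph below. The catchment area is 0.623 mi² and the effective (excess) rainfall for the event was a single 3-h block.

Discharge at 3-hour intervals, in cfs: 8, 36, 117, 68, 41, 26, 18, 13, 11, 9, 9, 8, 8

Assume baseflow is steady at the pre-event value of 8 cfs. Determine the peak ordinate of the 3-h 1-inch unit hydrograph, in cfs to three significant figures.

U_p ≈ 54.5 cfs

Direct runoff: 0.0, 28.0, 109.0, 60.0, 33.0, 18.0, 10.0, 5.0, 3.0, 1.0, 1.0, 0.0, 0.0 cfs; ΣQ_DR = 268.0 cfs, peak = 109.0 cfs.
Runoff depth d = ΣQ_DR·Δt / A = 268.0 × 10800 / (0.623 mi²) = 2.000 in.
The 1-inch UH is the DRH scaled by (1 in)/d, so U_p = 109.0 × 1/2.000 = 54.5 cfs.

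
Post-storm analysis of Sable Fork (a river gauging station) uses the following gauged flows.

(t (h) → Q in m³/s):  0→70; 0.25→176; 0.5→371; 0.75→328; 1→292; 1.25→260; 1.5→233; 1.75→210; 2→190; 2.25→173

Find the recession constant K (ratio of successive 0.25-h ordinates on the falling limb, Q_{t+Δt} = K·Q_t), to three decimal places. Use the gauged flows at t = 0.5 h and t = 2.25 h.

K ≈ 0.897

Using the recession-limb readings at t = 0.5 h and t = 2.25 h: Q falls from 371 to 173 m³/s over 7 intervals.
K = (Q₂/Q₁)^(1/7) = (173/371)^(1/7) = 0.897.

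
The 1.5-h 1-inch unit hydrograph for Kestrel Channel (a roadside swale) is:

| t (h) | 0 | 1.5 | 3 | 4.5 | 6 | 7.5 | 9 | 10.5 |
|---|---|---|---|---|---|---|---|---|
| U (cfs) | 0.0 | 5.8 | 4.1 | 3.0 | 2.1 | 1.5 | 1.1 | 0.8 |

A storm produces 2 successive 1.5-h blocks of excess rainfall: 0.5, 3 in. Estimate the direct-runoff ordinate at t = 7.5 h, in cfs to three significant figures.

Q ≈ 7.05 cfs

By discrete convolution, Q_j = Σ (P_i / 1 in) · U_{j−i}.
At t = 7.5 h (j=5): Q = (0.5/1)·1.5 + (3/1)·2.1 = 7.05 cfs.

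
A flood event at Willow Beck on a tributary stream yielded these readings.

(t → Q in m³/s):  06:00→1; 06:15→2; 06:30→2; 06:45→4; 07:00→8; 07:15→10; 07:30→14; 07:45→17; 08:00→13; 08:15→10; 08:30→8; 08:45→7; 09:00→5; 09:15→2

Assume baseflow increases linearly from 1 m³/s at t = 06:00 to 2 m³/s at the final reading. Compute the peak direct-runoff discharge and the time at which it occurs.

Subtracting baseflow gives direct-runoff ordinates: 0.00, 0.92, 0.85, 2.77, 6.69, 8.62, 12.54, 15.46, 11.38, 8.31, 6.23, 5.15, 3.08, 0.00 m³/s.
The maximum is 15.46 m³/s, occurring at the reading for t = 07:45.

Q_p = 15.46 m³/s at t = 07:45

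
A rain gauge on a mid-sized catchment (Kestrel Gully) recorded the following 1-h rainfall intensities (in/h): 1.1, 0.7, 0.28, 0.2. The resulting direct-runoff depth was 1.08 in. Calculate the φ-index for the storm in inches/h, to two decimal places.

Only the 2 blocks with intensity above φ contribute runoff: 1.1, 0.7 in/h.
Σ(I−φ)·Δt = d  ⇒  (1.1+0.7 − 2φ)·1 = 1.08
φ = (1.800 − 1.08/1) / 2 = 0.36 in/h.

φ ≈ 0.36 in/h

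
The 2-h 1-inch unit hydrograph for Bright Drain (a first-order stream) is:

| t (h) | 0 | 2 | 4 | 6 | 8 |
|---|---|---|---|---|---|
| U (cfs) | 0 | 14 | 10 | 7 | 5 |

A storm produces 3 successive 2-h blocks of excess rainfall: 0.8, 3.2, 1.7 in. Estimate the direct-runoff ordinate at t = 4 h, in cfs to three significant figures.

By discrete convolution, Q_j = Σ (P_i / 1 in) · U_{j−i}.
At t = 4 h (j=2): Q = (0.8/1)·10 + (3.2/1)·14 + (1.7/1)·0 = 52.8 cfs.

Q ≈ 52.8 cfs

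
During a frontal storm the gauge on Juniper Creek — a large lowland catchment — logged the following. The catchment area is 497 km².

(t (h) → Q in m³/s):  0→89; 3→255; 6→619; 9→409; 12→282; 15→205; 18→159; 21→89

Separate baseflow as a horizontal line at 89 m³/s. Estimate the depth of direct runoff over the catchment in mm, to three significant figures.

Direct runoff: 0.0, 166.0, 530.0, 320.0, 193.0, 116.0, 70.0, 0.0 m³/s; ΣQ_DR = 1395 m³/s.
V = ΣQ_DR · Δt = 1395 × 10800 s = 1.507 × 10^7 m³.
Over A = 497 km², depth = V / A = 30.3 mm.

d ≈ 30.3 mm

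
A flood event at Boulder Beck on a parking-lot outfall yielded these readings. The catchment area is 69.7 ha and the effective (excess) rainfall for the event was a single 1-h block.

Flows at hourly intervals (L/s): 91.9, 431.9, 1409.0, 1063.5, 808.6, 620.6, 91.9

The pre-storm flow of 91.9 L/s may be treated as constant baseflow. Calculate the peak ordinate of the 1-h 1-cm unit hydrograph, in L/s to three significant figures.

U_p ≈ 658 L/s

Direct runoff: 0.0, 340.0, 1317.1, 971.6, 716.7, 528.7, 0.0 L/s; ΣQ_DR = 3874 L/s, peak = 1317.1 L/s.
Runoff depth d = ΣQ_DR·Δt / A = 3874 × 3600 / (69.7 ha) = 20.01 mm.
The 1-cm UH is the DRH scaled by (10 mm)/d, so U_p = 1317.1 × 10/20.01 = 658 L/s.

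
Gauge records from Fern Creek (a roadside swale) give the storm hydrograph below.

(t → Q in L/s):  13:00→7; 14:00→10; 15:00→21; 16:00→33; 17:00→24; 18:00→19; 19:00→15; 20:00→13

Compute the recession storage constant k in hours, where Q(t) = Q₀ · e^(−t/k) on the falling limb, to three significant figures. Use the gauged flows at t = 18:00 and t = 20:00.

k ≈ 5.27 h

On the falling limb, Q drops from 19 to 13 L/s between t = 18:00 and t = 20:00 (Δt = 2 h).
k = −Δt / ln(Q₂/Q₁) = −2 / ln(13/19) = 5.27 h.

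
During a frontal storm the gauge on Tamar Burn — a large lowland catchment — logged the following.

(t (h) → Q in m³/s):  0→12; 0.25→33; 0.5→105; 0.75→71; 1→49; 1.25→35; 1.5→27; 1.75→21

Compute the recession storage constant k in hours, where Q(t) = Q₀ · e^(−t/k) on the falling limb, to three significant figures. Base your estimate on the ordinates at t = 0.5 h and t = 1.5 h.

On the falling limb, Q drops from 105 to 27 m³/s between t = 0.5 h and t = 1.5 h (Δt = 1 h).
k = −Δt / ln(Q₂/Q₁) = −1 / ln(27/105) = 0.736 h.

k ≈ 0.736 h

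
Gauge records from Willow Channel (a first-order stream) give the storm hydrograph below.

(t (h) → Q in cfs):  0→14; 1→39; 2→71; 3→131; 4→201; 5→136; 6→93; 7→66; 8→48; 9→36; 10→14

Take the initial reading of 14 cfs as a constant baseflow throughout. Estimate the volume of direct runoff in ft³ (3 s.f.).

V ≈ 2.50 × 10^6 ft³

Direct-runoff ordinates (Q − Q_b): 0.0, 25.0, 57.0, 117.0, 187.0, 122.0, 79.0, 52.0, 34.0, 22.0, 0.0 cfs.
ΣQ_DR = 695.0 cfs.
With Δt = 1 h = 3600 s, V = ΣQ_DR · Δt = 695.0 × 3600 = 2.50 × 10^6 ft³.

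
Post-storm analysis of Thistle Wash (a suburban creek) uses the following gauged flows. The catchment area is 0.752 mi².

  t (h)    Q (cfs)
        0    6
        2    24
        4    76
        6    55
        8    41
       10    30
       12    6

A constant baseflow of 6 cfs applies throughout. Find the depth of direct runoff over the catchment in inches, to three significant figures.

Direct runoff: 0.0, 18.0, 70.0, 49.0, 35.0, 24.0, 0.0 cfs; ΣQ_DR = 196.0 cfs.
V = ΣQ_DR · Δt = 196.0 × 7200 s = 1.411 × 10^6 ft³.
Over A = 0.752 mi², depth = V / A = 0.808 in.

d ≈ 0.808 in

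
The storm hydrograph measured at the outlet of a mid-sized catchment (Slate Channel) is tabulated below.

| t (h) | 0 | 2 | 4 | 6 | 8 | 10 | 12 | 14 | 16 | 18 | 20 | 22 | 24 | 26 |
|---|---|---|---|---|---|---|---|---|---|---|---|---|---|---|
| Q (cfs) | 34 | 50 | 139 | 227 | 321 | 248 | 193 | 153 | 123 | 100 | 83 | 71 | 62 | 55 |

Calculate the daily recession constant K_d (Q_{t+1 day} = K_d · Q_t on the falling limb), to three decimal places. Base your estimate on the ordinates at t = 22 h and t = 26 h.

K_d ≈ 0.216

Between t = 22 h and t = 26 h the flow falls from 71 to 55 cfs over 2×2 h = 4 h.
Per-interval ratio K = (55/71)^(1/2) = 0.8801; K_d = K^(24/2) = 0.216.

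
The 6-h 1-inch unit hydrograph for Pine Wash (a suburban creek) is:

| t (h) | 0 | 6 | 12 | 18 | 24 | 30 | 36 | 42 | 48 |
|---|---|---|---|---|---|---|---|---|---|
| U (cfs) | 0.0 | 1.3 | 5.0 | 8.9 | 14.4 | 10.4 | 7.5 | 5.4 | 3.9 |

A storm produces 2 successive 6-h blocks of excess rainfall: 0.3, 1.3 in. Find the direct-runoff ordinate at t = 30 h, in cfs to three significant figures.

By discrete convolution, Q_j = Σ (P_i / 1 in) · U_{j−i}.
At t = 30 h (j=5): Q = (0.3/1)·10.4 + (1.3/1)·14.4 = 21.8 cfs.

Q ≈ 21.8 cfs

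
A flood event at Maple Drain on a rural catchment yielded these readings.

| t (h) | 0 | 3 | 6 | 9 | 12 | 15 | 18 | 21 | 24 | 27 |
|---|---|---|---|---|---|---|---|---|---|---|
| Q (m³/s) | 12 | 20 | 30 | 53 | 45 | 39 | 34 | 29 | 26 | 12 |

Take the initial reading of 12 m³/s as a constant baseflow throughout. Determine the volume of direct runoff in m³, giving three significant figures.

V ≈ 1.94 × 10^6 m³

Direct-runoff ordinates (Q − Q_b): 0.0, 8.0, 18.0, 41.0, 33.0, 27.0, 22.0, 17.0, 14.0, 0.0 m³/s.
ΣQ_DR = 180.0 m³/s.
With Δt = 3 h = 10800 s, V = ΣQ_DR · Δt = 180.0 × 10800 = 1.94 × 10^6 m³.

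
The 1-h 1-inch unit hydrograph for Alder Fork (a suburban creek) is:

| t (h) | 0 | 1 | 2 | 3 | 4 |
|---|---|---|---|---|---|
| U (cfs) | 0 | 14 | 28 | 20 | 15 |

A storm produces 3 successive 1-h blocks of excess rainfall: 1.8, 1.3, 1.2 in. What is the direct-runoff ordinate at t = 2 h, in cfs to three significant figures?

Q ≈ 68.6 cfs

By discrete convolution, Q_j = Σ (P_i / 1 in) · U_{j−i}.
At t = 2 h (j=2): Q = (1.8/1)·28 + (1.3/1)·14 + (1.2/1)·0 = 68.6 cfs.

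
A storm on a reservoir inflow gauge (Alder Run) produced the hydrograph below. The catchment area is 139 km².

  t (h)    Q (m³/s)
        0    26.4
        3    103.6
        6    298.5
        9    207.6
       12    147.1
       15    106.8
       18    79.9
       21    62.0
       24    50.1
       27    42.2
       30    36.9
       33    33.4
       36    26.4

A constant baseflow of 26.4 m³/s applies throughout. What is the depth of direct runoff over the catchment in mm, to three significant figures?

d ≈ 68.2 mm

Direct runoff: 0.0, 77.2, 272.1, 181.2, 120.7, 80.4, 53.5, 35.6, 23.7, 15.8, 10.5, 7.0, 0.0 m³/s; ΣQ_DR = 877.7 m³/s.
V = ΣQ_DR · Δt = 877.7 × 10800 s = 9.479 × 10^6 m³.
Over A = 139 km², depth = V / A = 68.2 mm.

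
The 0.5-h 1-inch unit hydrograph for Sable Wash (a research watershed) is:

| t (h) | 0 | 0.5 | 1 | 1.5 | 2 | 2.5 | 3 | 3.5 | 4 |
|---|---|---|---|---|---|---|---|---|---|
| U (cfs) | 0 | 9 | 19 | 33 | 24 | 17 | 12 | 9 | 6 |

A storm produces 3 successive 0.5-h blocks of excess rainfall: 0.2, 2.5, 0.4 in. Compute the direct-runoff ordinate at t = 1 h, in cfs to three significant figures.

By discrete convolution, Q_j = Σ (P_i / 1 in) · U_{j−i}.
At t = 1 h (j=2): Q = (0.2/1)·19 + (2.5/1)·9 + (0.4/1)·0 = 26.3 cfs.

Q ≈ 26.3 cfs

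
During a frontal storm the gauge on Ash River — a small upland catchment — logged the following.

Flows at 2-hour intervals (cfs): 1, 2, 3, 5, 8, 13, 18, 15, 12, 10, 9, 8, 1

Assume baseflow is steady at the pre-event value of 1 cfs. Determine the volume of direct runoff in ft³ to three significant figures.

Direct-runoff ordinates (Q − Q_b): 0.0, 1.0, 2.0, 4.0, 7.0, 12.0, 17.0, 14.0, 11.0, 9.0, 8.0, 7.0, 0.0 cfs.
ΣQ_DR = 92.00 cfs.
With Δt = 2 h = 7200 s, V = ΣQ_DR · Δt = 92.00 × 7200 = 6.62 × 10^5 ft³.

V ≈ 6.62 × 10^5 ft³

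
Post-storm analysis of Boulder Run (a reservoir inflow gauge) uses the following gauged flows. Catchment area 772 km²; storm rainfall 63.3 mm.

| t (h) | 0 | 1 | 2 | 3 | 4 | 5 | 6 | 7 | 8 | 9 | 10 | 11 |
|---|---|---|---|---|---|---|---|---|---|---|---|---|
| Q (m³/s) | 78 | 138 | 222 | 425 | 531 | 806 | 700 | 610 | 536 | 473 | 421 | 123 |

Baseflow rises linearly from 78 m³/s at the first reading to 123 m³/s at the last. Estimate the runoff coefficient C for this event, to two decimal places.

ΣQ_DR = 3857 m³/s; V = ΣQ_DR·Δt = 1.389 × 10^7 m³.
Runoff depth d = V / A = 17.99 mm.
C = d / P = 17.99 / 63.3 = 0.28.

C ≈ 0.28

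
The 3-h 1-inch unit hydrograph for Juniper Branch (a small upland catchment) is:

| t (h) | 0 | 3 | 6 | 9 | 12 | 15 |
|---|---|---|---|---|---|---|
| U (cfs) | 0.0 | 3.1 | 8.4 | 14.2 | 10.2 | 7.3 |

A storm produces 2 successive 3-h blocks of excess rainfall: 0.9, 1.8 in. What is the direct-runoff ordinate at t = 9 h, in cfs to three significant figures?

By discrete convolution, Q_j = Σ (P_i / 1 in) · U_{j−i}.
At t = 9 h (j=3): Q = (0.9/1)·14.2 + (1.8/1)·8.4 = 27.9 cfs.

Q ≈ 27.9 cfs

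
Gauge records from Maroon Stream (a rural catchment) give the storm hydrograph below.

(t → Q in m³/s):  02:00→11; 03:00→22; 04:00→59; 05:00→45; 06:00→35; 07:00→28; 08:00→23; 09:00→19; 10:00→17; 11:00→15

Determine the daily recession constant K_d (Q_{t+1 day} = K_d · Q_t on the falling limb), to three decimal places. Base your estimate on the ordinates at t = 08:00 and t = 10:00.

Between t = 08:00 and t = 10:00 the flow falls from 23 to 17 m³/s over 2×1 h = 2 h.
Per-interval ratio K = (17/23)^(1/2) = 0.8597; K_d = K^(24/1) = 0.027.

K_d ≈ 0.027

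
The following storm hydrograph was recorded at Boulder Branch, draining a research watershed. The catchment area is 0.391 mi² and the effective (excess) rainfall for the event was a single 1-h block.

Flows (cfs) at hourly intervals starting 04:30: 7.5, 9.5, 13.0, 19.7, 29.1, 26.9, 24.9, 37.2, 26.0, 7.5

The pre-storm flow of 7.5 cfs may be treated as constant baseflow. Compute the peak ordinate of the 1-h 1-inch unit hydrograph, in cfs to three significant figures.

U_p ≈ 59.3 cfs

Direct runoff: 0.0, 2.0, 5.5, 12.2, 21.6, 19.4, 17.4, 29.7, 18.5, 0.0 cfs; ΣQ_DR = 126.3 cfs, peak = 29.7 cfs.
Runoff depth d = ΣQ_DR·Δt / A = 126.3 × 3600 / (0.391 mi²) = 0.5005 in.
The 1-inch UH is the DRH scaled by (1 in)/d, so U_p = 29.7 × 1/0.5005 = 59.3 cfs.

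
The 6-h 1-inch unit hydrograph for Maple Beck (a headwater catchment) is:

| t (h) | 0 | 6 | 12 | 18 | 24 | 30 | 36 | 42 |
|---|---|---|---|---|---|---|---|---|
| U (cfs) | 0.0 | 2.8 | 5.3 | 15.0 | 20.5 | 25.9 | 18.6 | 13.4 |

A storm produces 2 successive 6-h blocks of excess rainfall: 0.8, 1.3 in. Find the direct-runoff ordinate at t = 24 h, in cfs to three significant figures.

By discrete convolution, Q_j = Σ (P_i / 1 in) · U_{j−i}.
At t = 24 h (j=4): Q = (0.8/1)·20.5 + (1.3/1)·15.0 = 35.9 cfs.

Q ≈ 35.9 cfs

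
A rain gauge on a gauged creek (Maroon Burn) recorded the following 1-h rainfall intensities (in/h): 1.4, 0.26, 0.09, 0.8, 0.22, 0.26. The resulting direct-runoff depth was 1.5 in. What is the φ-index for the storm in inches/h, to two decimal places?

Only the 2 blocks with intensity above φ contribute runoff: 1.4, 0.8 in/h.
Σ(I−φ)·Δt = d  ⇒  (1.4+0.8 − 2φ)·1 = 1.5
φ = (2.200 − 1.5/1) / 2 = 0.35 in/h.

φ ≈ 0.35 in/h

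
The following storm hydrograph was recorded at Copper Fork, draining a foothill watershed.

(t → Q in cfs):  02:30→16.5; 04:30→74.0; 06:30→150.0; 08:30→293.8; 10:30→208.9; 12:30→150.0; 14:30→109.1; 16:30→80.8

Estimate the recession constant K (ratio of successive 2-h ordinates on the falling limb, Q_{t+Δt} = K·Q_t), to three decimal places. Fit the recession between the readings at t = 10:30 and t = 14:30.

Using the recession-limb readings at t = 10:30 and t = 14:30: Q falls from 208.9 to 109.1 cfs over 2 intervals.
K = (Q₂/Q₁)^(1/2) = (109.1/208.9)^(1/2) = 0.723.

K ≈ 0.723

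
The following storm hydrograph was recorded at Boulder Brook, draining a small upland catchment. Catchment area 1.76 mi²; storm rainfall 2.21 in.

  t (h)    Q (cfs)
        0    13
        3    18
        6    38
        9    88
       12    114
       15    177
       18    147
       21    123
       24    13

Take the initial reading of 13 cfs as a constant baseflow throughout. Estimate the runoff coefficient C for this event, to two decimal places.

C ≈ 0.73

ΣQ_DR = 614.0 cfs; V = ΣQ_DR·Δt = 6.631 × 10^6 ft³.
Runoff depth d = V / A = 1.622 in.
C = d / P = 1.622 / 2.21 = 0.73.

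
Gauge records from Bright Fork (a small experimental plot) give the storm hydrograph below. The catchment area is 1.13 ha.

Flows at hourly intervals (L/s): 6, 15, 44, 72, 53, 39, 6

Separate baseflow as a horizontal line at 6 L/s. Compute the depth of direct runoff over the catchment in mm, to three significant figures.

Direct runoff: 0.0, 9.0, 38.0, 66.0, 47.0, 33.0, 0.0 L/s; ΣQ_DR = 193.0 L/s.
V = ΣQ_DR · Δt = 193.0 × 3600 s = 6.948 × 10^5 L.
Over A = 1.13 ha, depth = V / A = 61.5 mm.

d ≈ 61.5 mm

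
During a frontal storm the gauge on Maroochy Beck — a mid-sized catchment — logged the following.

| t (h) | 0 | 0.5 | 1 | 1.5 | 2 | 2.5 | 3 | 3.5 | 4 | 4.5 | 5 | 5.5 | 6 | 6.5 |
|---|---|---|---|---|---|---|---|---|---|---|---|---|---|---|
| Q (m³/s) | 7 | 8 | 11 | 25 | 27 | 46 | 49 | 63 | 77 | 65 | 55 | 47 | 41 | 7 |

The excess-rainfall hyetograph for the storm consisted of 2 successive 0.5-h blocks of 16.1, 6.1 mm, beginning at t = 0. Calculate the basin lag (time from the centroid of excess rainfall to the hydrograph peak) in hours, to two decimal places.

Centroid of excess rainfall: t_c = Σ P_i·t̄_i / ΣP_i = 0.3874 h (block centres at 0.25, 0.75 h).
Hydrograph peak occurs at t = 4 h, so basin lag t_L = 4 − 0.3874 = 3.61 h.

t_L ≈ 3.61 h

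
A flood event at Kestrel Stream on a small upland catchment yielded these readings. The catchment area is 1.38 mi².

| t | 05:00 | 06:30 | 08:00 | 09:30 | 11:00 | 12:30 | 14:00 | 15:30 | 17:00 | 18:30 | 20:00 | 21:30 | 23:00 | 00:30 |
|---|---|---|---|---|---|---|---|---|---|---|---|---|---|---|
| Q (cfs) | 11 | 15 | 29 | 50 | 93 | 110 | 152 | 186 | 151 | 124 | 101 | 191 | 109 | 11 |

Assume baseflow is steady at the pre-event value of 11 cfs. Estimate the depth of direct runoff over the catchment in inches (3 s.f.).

d ≈ 1.99 in

Direct runoff: 0.0, 4.0, 18.0, 39.0, 82.0, 99.0, 141.0, 175.0, 140.0, 113.0, 90.0, 180.0, 98.0, 0.0 cfs; ΣQ_DR = 1179 cfs.
V = ΣQ_DR · Δt = 1179 × 5400 s = 6.367 × 10^6 ft³.
Over A = 1.38 mi², depth = V / A = 1.99 in.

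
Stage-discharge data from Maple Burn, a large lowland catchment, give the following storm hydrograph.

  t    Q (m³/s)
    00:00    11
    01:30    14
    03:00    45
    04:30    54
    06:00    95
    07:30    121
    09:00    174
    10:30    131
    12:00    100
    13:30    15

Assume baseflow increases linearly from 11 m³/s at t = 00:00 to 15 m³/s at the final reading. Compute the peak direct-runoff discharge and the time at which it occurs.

Subtracting baseflow gives direct-runoff ordinates: 0.00, 2.56, 33.11, 41.67, 82.22, 107.78, 160.33, 116.89, 85.44, 0.00 m³/s.
The maximum is 160.33 m³/s, occurring at the reading for t = 09:00.

Q_p = 160.33 m³/s at t = 09:00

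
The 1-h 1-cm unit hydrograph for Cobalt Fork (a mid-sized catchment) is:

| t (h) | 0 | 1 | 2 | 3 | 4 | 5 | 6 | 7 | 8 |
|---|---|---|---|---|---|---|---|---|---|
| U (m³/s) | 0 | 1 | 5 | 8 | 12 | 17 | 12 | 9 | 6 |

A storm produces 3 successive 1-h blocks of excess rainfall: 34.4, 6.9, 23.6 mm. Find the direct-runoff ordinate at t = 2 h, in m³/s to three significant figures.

By discrete convolution, Q_j = Σ (P_i / 10 mm) · U_{j−i}.
At t = 2 h (j=2): Q = (34.4/10)·5 + (6.9/10)·1 + (23.6/10)·0 = 17.9 m³/s.

Q ≈ 17.9 m³/s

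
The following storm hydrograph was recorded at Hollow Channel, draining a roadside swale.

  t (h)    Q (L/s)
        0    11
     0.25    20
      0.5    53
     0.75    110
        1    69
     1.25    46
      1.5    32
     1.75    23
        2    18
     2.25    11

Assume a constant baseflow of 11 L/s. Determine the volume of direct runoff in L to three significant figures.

Direct-runoff ordinates (Q − Q_b): 0.0, 9.0, 42.0, 99.0, 58.0, 35.0, 21.0, 12.0, 7.0, 0.0 L/s.
ΣQ_DR = 283.0 L/s.
With Δt = 0.25 h = 900 s, V = ΣQ_DR · Δt = 283.0 × 900 = 2.55 × 10^5 L.

V ≈ 2.55 × 10^5 L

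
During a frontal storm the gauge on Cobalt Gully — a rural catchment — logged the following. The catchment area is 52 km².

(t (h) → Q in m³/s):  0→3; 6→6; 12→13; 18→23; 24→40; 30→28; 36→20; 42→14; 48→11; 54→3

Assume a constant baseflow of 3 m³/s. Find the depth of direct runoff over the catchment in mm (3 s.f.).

Direct runoff: 0.0, 3.0, 10.0, 20.0, 37.0, 25.0, 17.0, 11.0, 8.0, 0.0 m³/s; ΣQ_DR = 131.0 m³/s.
V = ΣQ_DR · Δt = 131.0 × 21600 s = 2.830 × 10^6 m³.
Over A = 52 km², depth = V / A = 54.4 mm.

d ≈ 54.4 mm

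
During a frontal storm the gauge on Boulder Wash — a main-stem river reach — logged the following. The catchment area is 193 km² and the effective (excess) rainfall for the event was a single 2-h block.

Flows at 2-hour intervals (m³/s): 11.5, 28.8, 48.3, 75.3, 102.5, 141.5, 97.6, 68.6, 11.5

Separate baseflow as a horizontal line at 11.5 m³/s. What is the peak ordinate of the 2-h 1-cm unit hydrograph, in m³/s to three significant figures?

U_p ≈ 72.3 m³/s

Direct runoff: 0.0, 17.3, 36.8, 63.8, 91.0, 130.0, 86.1, 57.1, 0.0 m³/s; ΣQ_DR = 482.1 m³/s, peak = 130.0 m³/s.
Runoff depth d = ΣQ_DR·Δt / A = 482.1 × 7200 / (193 km²) = 17.99 mm.
The 1-cm UH is the DRH scaled by (10 mm)/d, so U_p = 130.0 × 10/17.99 = 72.3 m³/s.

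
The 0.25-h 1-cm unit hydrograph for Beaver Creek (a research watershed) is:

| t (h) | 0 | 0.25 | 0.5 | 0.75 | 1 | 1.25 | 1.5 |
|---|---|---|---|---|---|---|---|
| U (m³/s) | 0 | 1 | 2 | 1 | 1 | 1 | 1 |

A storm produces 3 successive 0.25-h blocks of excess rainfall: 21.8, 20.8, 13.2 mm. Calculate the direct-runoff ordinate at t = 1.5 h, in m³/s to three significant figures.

Q ≈ 5.58 m³/s

By discrete convolution, Q_j = Σ (P_i / 10 mm) · U_{j−i}.
At t = 1.5 h (j=6): Q = (21.8/10)·1 + (20.8/10)·1 + (13.2/10)·1 = 5.58 m³/s.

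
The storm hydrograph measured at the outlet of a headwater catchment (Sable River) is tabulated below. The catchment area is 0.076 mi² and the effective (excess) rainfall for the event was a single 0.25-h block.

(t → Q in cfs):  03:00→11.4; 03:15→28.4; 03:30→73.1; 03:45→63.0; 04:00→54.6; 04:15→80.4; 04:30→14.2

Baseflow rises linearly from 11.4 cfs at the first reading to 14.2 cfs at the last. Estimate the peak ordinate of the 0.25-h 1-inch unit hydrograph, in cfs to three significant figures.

U_p ≈ 55.5 cfs

Direct runoff: 0.00, 16.53, 60.77, 50.20, 41.33, 66.67, 0.00 cfs; ΣQ_DR = 235.5 cfs, peak = 66.67 cfs.
Runoff depth d = ΣQ_DR·Δt / A = 235.5 × 900 / (0.076 mi²) = 1.200 in.
The 1-inch UH is the DRH scaled by (1 in)/d, so U_p = 66.67 × 1/1.200 = 55.5 cfs.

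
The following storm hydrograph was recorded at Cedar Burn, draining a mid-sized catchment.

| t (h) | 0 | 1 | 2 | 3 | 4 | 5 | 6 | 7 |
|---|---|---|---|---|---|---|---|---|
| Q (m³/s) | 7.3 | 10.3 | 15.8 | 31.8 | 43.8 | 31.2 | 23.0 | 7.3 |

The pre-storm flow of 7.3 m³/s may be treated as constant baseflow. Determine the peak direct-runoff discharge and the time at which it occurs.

Subtracting baseflow gives direct-runoff ordinates: 0.0, 3.0, 8.5, 24.5, 36.5, 23.9, 15.7, 0.0 m³/s.
The maximum is 36.5 m³/s, occurring at the reading for t = 4 h.

Q_p = 36.5 m³/s at t = 4 h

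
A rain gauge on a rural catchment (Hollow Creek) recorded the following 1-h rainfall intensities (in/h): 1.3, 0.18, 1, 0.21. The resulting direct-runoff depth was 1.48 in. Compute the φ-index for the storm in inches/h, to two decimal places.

φ ≈ 0.41 in/h

Only the 2 blocks with intensity above φ contribute runoff: 1.3, 1 in/h.
Σ(I−φ)·Δt = d  ⇒  (1.3+1 − 2φ)·1 = 1.48
φ = (2.300 − 1.48/1) / 2 = 0.41 in/h.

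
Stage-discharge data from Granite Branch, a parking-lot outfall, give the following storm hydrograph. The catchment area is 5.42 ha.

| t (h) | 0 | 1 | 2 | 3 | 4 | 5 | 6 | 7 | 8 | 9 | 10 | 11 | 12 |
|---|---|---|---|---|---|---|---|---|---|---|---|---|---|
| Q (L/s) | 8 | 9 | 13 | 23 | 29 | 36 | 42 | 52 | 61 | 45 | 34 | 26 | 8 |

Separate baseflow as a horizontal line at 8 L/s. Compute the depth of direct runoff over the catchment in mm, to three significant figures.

d ≈ 18.7 mm

Direct runoff: 0.0, 1.0, 5.0, 15.0, 21.0, 28.0, 34.0, 44.0, 53.0, 37.0, 26.0, 18.0, 0.0 L/s; ΣQ_DR = 282.0 L/s.
V = ΣQ_DR · Δt = 282.0 × 3600 s = 1.015 × 10^6 L.
Over A = 5.42 ha, depth = V / A = 18.7 mm.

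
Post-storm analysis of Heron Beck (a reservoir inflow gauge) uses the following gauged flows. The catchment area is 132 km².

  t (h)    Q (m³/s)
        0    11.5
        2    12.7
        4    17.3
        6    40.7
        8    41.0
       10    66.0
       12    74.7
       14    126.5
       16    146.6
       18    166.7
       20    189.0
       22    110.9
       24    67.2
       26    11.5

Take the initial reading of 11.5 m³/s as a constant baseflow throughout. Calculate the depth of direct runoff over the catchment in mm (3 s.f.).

Direct runoff: 0.0, 1.2, 5.8, 29.2, 29.5, 54.5, 63.2, 115.0, 135.1, 155.2, 177.5, 99.4, 55.7, 0.0 m³/s; ΣQ_DR = 921.3 m³/s.
V = ΣQ_DR · Δt = 921.3 × 7200 s = 6.633 × 10^6 m³.
Over A = 132 km², depth = V / A = 50.3 mm.

d ≈ 50.3 mm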